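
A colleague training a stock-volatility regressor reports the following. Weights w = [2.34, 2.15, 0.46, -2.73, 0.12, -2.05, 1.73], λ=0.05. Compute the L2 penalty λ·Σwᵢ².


‖w‖₂² = (2.34)² + (2.15)² + (0.46)² + (-2.73)² + (0.12)² + (-2.05)² + (1.73)²
     = 5.4756 + 4.6225 + 0.2116 + 7.4529 + 0.0144 + 4.2025 + 2.9929
     = 24.9724
λ·‖w‖₂² = 0.05·24.9724 = 1.24862

1.24862


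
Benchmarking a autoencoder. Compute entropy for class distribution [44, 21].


Probabilities: [44/65, 21/65] ≈ [0.6769, 0.3231]
H = -((44/65)·log₂(44/65) + (21/65)·log₂(21/65))
  = 0.9077 bits

0.9077 bits


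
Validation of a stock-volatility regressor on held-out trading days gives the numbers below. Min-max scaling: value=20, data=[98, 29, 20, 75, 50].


min=20, max=98
(20-20)/(98-20) = 0/78 = 0.0

0.0


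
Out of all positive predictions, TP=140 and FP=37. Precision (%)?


Precision = TP/(TP+FP)
= 140/(140+37)
= 140/177 = 79.1%

79.1%


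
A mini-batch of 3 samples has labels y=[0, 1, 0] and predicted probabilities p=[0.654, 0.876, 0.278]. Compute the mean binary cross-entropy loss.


L[0] = -ln(1-0.654) = -ln(0.346) = 1.0613
L[1] = -ln(0.876) = 0.1324
L[2] = -ln(1-0.278) = -ln(0.722) = 0.3257
mean = (1.0613 + 0.1324 + 0.3257)/3 = 0.5065

0.5065


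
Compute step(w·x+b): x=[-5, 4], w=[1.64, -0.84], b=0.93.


z = (-5)·(1.64) + (4)·(-0.84) + 0.93
  = -10.63
step(z) = 0 (z<0)

0


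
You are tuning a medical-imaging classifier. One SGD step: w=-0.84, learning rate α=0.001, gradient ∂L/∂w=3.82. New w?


w_new = w - α·∇
= -0.84 - 0.001·3.82
= -0.84 - 0.00382
= -0.84382

-0.84382


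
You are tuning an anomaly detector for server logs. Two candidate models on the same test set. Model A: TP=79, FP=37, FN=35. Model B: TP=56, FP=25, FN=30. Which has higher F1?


Model A: P=79/116=0.681, R=79/114=0.693, F1=2PR/(P+R)=2TP/(2TP+FP+FN)=158/230=0.687
Model B: P=56/81=0.6914, R=56/86=0.6512, F1=2PR/(P+R)=2TP/(2TP+FP+FN)=112/167=0.6707
0.687 > 0.6707 → Model A

Model A


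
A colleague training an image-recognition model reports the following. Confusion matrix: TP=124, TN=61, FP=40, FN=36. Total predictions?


Total = TP + TN + FP + FN
= 124 + 61 + 40 + 36
= 261
(Predicted positive: 164, predicted negative: 97)

261


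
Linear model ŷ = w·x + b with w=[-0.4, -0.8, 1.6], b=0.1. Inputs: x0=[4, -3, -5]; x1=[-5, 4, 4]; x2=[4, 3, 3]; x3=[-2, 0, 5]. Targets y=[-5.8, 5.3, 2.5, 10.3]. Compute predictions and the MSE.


ŷ0 = (-0.4)·(4) + (-0.8)·(-3) + (1.6)·(-5) + 0.1 = -7.1
ŷ1 = (-0.4)·(-5) + (-0.8)·(4) + (1.6)·(4) + 0.1 = 5.3
ŷ2 = (-0.4)·(4) + (-0.8)·(3) + (1.6)·(3) + 0.1 = 0.9
ŷ3 = (-0.4)·(-2) + (-0.8)·(0) + (1.6)·(5) + 0.1 = 8.9
errors² = [1.69, 0.0, 2.56, 1.96]
MSE = 6.2100/4 = 1.5525

1.5525


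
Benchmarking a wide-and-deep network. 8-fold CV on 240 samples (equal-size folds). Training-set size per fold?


Fold size = 240/8 = 30
Training per fold = 240 - 30 = 210

210


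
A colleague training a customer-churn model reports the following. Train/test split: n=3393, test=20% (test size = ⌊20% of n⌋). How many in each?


Test = ⌊3393·20/100⌋ = 678
Train = 3393 - 678 = 2715

Train: 2715, Test: 678


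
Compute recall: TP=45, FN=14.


Recall = TP/(TP+FN)
= 45/(45+14)
= 45/59 = 76.27%

76.27%


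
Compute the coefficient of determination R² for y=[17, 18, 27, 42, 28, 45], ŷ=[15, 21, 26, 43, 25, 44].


ȳ = 29.5
SS_res = Σ(y-ŷ)² = 25
SS_tot = Σ(y-ȳ)² = 693.5
R² = 1 - SS_res/SS_tot = 1 - 0.036 = 0.964

0.964


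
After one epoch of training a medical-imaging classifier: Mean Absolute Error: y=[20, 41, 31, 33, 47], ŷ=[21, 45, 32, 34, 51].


Absolute errors: |20-21|=1, |41-45|=4, |31-32|=1, |33-34|=1, |47-51|=4
Sum = 11
MAE = 11/5 = 11/5

11/5


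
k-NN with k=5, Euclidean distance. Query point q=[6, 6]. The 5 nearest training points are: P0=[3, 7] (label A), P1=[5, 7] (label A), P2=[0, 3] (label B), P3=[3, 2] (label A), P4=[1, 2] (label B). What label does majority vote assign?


d(q,P0) = 3.1623  (label A)
d(q,P1) = 1.4142  (label A)
d(q,P2) = 6.7082  (label B)
d(q,P3) = 5.0  (label A)
d(q,P4) = 6.4031  (label B)
Votes: A=3, B=2
Majority → A

A


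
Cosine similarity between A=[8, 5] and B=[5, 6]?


A·B = 8·5 + 5·6 = 70
‖A‖ = √89 = 9.434, ‖B‖ = √61 = 7.8102
cos = 70/(√89·√61) = 70/√5429 = 0.95

0.95


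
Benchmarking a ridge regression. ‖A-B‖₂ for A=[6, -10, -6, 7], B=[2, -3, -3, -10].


d = √((6-2)² + (-10+ 3)² + (-6+ 3)² + (7+ 10)²)
  = √(16 + 49 + 9 + 289)
  = √363 = 19.0526

19.0526


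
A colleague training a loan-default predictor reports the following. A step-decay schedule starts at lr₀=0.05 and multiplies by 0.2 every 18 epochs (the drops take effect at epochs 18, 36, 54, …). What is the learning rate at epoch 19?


n_drops = ⌊19/18⌋ = 1
lr = 0.05·0.2^1 = 0.05·0.2 = 0.01

0.01


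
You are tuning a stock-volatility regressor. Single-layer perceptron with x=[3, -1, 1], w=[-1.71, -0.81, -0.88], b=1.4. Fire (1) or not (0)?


z = (3)·(-1.71) + (-1)·(-0.81) + (1)·(-0.88) + 1.4
  = -3.8
step(z) = 0 (z<0)

0


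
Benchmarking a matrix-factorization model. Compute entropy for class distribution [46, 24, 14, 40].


Probabilities: [46/124, 24/124, 14/124, 40/124] ≈ [0.371, 0.1935, 0.1129, 0.3226]
H = -((46/124)·log₂(46/124) + (24/124)·log₂(24/124) + (14/124)·log₂(14/124) + (40/124)·log₂(40/124))
  = 1.8711 bits

1.8711 bits


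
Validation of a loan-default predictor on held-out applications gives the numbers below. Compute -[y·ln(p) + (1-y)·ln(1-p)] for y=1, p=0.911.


BCE = -[y·ln(p) + (1-y)·ln(1-p)]
= -1·ln(0.911) - 0
= -ln(0.911) = 0.0932

0.0932


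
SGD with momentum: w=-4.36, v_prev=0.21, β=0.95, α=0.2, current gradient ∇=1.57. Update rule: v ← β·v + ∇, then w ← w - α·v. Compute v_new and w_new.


v_new = 0.95·0.21 + 1.57 = 0.1995 + 1.57 = 1.7695
w_new = -4.36 - 0.2·1.7695 = -4.36 - 0.3539 = -4.7139

v_new=1.7695, w_new=-4.7139


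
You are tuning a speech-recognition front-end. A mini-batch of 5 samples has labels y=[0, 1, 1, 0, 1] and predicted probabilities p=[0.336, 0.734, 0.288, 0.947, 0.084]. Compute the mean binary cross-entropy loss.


L[0] = -ln(1-0.336) = -ln(0.664) = 0.4095
L[1] = -ln(0.734) = 0.3092
L[2] = -ln(0.288) = 1.2448
L[3] = -ln(1-0.947) = -ln(0.053) = 2.9375
L[4] = -ln(0.084) = 2.4769
mean = (0.4095 + 0.3092 + 1.2448 + 2.9375 + 2.4769)/5 = 1.4756

1.4756


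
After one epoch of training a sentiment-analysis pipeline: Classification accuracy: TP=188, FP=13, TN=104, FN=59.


Accuracy = (TP+TN)/(TP+TN+FP+FN)
= (188+104)/(364)
= 292/364 = 80.22%

80.22%


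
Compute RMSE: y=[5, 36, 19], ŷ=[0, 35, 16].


MSE = 35/3 = 11.6667
RMSE = √(35/3) = 3.4157

3.4157


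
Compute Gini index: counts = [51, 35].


Probabilities: [51/86, 35/86] ≈ [0.593, 0.407]
Σpᵢ² = (2601 + 1225)/86² = 3826/7396
Gini = 1 - Σpᵢ² = 1 - 3826/7396 = 0.4827

0.4827


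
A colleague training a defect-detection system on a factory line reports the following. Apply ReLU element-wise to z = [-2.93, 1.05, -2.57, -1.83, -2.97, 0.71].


ReLU(-2.93) = max(0, -2.93) = 0.0
ReLU(1.05) = max(0, 1.05) = 1.05
ReLU(-2.57) = max(0, -2.57) = 0.0
ReLU(-1.83) = max(0, -1.83) = 0.0
ReLU(-2.97) = max(0, -2.97) = 0.0
ReLU(0.71) = max(0, 0.71) = 0.71
result = [0.0, 1.05, 0.0, 0.0, 0.0, 0.71]

[0.0, 1.05, 0.0, 0.0, 0.0, 0.71]


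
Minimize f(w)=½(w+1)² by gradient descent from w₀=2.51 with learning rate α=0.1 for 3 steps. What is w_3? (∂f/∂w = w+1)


step 1: grad = 2.51+1 = 3.51; w = 2.51 - 0.1·(3.51) = 2.159
step 2: grad = 2.159+1 = 3.159; w = 2.159 - 0.1·(3.159) = 1.8431
step 3: grad = 1.8431+1 = 2.8431; w = 1.8431 - 0.1·(2.8431) = 1.55879

1.55879


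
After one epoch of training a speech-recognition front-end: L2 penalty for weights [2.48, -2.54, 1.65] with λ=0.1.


‖w‖₂² = (2.48)² + (-2.54)² + (1.65)²
     = 6.1504 + 6.4516 + 2.7225
     = 15.3245
λ·‖w‖₂² = 0.1·15.3245 = 1.53245

1.53245


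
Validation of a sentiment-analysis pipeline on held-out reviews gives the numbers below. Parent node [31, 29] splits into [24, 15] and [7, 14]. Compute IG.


Parent = [31, 29], H_parent = 0.9992
H_left = 0.9612 (n=39), H_right = 0.9183 (n=21)
H_children = (39/60)·0.9612 + (21/60)·0.9183 = 0.9462
IG = 0.9992 - 0.9462 = 0.053

0.053


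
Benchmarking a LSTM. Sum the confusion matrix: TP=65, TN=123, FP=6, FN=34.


Total = TP + TN + FP + FN
= 65 + 123 + 6 + 34
= 228
(Predicted positive: 71, predicted negative: 157)

228


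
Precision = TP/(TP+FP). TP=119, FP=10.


Precision = TP/(TP+FP)
= 119/(119+10)
= 119/129 = 92.25%

92.25%


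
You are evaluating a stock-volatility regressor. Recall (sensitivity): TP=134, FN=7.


Recall = TP/(TP+FN)
= 134/(134+7)
= 134/141 = 95.04%

95.04%


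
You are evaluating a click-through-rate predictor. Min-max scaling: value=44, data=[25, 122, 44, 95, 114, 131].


min=25, max=131
(44-25)/(131-25) = 19/106 = 0.1792

0.1792


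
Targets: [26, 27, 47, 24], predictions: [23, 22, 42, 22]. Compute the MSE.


Squared errors: (26-23)²=9, (27-22)²=25, (47-42)²=25, (24-22)²=4
Sum = 63
MSE = 63/4 = 63/4

63/4


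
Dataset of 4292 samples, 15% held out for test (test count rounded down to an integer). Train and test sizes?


Test = ⌊4292·15/100⌋ = 643
Train = 4292 - 643 = 3649

Train: 3649, Test: 643


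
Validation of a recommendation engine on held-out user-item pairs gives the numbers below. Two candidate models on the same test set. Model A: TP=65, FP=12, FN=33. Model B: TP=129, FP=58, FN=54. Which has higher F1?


Model A: P=65/77=0.8442, R=65/98=0.6633, F1=2PR/(P+R)=2TP/(2TP+FP+FN)=130/175=0.7429
Model B: P=129/187=0.6898, R=129/183=0.7049, F1=2PR/(P+R)=2TP/(2TP+FP+FN)=258/370=0.6973
0.7429 > 0.6973 → Model A

Model A


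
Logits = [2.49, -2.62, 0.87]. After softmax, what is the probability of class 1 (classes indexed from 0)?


Exponentials: e^2.49=12.0613, e^-2.62=0.0728, e^0.87=2.3869
Sum = 14.521
Softmax = [0.8306, 0.005, 0.1644]
p[1] = 0.0728/14.521 = 0.005

0.005


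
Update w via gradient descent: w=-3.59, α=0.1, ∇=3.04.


w_new = w - α·∇
= -3.59 - 0.1·3.04
= -3.59 - 0.304
= -3.894

-3.894


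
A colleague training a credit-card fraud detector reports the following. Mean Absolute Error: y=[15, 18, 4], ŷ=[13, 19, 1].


Absolute errors: |15-13|=2, |18-19|=1, |4-1|=3
Sum = 6
MAE = 6/3 = 2

2


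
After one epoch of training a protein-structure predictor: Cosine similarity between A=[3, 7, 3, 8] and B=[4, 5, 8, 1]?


A·B = 3·4 + 7·5 + 3·8 + 8·1 = 79
‖A‖ = √131 = 11.4455, ‖B‖ = √106 = 10.2956
cos = 79/(√131·√106) = 79/√13886 = 0.6704

0.6704


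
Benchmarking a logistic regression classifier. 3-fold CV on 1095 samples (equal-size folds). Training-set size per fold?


Fold size = 1095/3 = 365
Training per fold = 1095 - 365 = 730

730


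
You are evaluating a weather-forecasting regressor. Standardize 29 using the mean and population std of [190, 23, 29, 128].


μ = 92.5, σ = 70.0518
z = (29 - 92.5)/70.0518 = -0.9065

-0.9065


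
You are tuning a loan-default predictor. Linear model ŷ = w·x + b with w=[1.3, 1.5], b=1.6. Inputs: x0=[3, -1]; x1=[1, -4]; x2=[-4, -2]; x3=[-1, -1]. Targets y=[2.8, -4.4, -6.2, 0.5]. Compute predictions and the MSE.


ŷ0 = (1.3)·(3) + (1.5)·(-1) + 1.6 = 4.0
ŷ1 = (1.3)·(1) + (1.5)·(-4) + 1.6 = -3.1
ŷ2 = (1.3)·(-4) + (1.5)·(-2) + 1.6 = -6.6
ŷ3 = (1.3)·(-1) + (1.5)·(-1) + 1.6 = -1.2
errors² = [1.44, 1.69, 0.16, 2.89]
MSE = 6.1800/4 = 1.545

1.545


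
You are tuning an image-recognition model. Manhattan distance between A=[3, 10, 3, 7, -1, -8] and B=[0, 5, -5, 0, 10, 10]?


d = |3-0| + |10-5| + |3+ 5| + |7-0| + |-1-10| + |-8-10|
  = 3 + 5 + 8 + 7 + 11 + 18
  = 52

52


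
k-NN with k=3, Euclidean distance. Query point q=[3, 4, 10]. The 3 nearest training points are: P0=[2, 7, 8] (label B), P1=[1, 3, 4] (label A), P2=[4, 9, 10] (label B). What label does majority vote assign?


d(q,P0) = 3.7417  (label B)
d(q,P1) = 6.4031  (label A)
d(q,P2) = 5.099  (label B)
Votes: A=1, B=2
Majority → B

B


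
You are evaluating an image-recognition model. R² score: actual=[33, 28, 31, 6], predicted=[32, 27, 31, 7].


ȳ = 24.5
SS_res = Σ(y-ŷ)² = 3
SS_tot = Σ(y-ȳ)² = 469
R² = 1 - SS_res/SS_tot = 1 - 0.0064 = 0.9936

0.9936


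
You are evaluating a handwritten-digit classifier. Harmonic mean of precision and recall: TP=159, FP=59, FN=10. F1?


Precision = 159/218 = 0.7294
Recall = 159/169 = 0.9408
F1 = 2·P·R/(P+R) = 2·TP/(2·TP+FP+FN) = 318/(318+59+10) = 318/387 = 0.8217

0.8217


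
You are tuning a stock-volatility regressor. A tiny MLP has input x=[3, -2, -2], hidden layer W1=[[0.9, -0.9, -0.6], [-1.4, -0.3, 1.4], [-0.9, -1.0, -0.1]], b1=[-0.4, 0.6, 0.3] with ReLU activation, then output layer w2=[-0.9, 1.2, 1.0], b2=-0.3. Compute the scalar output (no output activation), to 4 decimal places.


z1[0] = (0.9)·(3) + (-0.9)·(-2) + (-0.6)·(-2) - 0.4 = 5.3
z1[1] = (-1.4)·(3) + (-0.3)·(-2) + (1.4)·(-2) + 0.6 = -5.8
z1[2] = (-0.9)·(3) + (-1.0)·(-2) + (-0.1)·(-2) + 0.3 = -0.2
h = ReLU(z1) = [5.3, 0.0, 0.0]
output = (-0.9)·(5.3) + (1.2)·(0.0) + (1.0)·(0.0) - 0.3 = -5.07

-5.07


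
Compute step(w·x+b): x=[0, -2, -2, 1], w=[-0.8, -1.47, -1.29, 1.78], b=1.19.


z = (0)·(-0.8) + (-2)·(-1.47) + (-2)·(-1.29) + (1)·(1.78) + 1.19
  = 8.49
step(z) = 1 (z≥0)

1


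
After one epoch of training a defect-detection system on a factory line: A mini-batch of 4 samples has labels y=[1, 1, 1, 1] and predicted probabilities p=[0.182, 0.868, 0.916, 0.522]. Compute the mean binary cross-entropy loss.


L[0] = -ln(0.182) = 1.7037
L[1] = -ln(0.868) = 0.1416
L[2] = -ln(0.916) = 0.0877
L[3] = -ln(0.522) = 0.6501
mean = (1.7037 + 0.1416 + 0.0877 + 0.6501)/4 = 0.6458

0.6458


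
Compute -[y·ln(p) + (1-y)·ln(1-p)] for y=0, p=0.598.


BCE = -[y·ln(p) + (1-y)·ln(1-p)]
= -0 - 1·ln(1-0.598)
= -ln(0.402) = 0.9113

0.9113


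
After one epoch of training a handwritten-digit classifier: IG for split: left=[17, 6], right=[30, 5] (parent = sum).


Parent = [47, 11], H_parent = 0.7007
H_left = 0.8281 (n=23), H_right = 0.5917 (n=35)
H_children = (23/58)·0.8281 + (35/58)·0.5917 = 0.6854
IG = 0.7007 - 0.6854 = 0.0153

0.0153


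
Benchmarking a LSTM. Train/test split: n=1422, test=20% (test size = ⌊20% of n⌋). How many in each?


Test = ⌊1422·20/100⌋ = 284
Train = 1422 - 284 = 1138

Train: 1138, Test: 284


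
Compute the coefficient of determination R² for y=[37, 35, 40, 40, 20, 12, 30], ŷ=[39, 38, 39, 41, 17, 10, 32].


ȳ = 30.5714
SS_res = Σ(y-ŷ)² = 32
SS_tot = Σ(y-ȳ)² = 695.71
R² = 1 - SS_res/SS_tot = 1 - 0.046 = 0.954

0.954


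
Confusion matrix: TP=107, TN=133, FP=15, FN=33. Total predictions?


Total = TP + TN + FP + FN
= 107 + 133 + 15 + 33
= 288
(Predicted positive: 122, predicted negative: 166)

288


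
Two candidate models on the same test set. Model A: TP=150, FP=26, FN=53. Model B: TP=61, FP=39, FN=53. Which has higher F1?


Model A: P=150/176=0.8523, R=150/203=0.7389, F1=2PR/(P+R)=2TP/(2TP+FP+FN)=300/379=0.7916
Model B: P=61/100=0.61, R=61/114=0.5351, F1=2PR/(P+R)=2TP/(2TP+FP+FN)=122/214=0.5701
0.7916 > 0.5701 → Model A

Model A


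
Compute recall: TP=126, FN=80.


Recall = TP/(TP+FN)
= 126/(126+80)
= 126/206 = 61.17%

61.17%


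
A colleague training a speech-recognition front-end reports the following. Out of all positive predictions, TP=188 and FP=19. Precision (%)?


Precision = TP/(TP+FP)
= 188/(188+19)
= 188/207 = 90.82%

90.82%


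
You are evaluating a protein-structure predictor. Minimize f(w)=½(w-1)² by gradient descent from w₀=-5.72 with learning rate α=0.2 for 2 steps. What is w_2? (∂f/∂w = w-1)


step 1: grad = -5.72-1 = -6.72; w = -5.72 - 0.2·(-6.72) = -4.376
step 2: grad = -4.376-1 = -5.376; w = -4.376 - 0.2·(-5.376) = -3.3008

-3.3008


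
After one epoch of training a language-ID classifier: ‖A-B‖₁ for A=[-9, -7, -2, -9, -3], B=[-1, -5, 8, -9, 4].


d = |-9+ 1| + |-7+ 5| + |-2-8| + |-9+ 9| + |-3-4|
  = 8 + 2 + 10 + 0 + 7
  = 27

27


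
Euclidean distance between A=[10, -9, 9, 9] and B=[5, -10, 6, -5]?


d = √((10-5)² + (-9+ 10)² + (9-6)² + (9+ 5)²)
  = √(25 + 1 + 9 + 196)
  = √231 = 15.1987

15.1987


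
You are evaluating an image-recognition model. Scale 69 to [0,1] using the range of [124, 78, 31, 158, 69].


min=31, max=158
(69-31)/(158-31) = 38/127 = 0.2992

0.2992


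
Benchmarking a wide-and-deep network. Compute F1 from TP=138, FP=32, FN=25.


Precision = 138/170 = 0.8118
Recall = 138/163 = 0.8466
F1 = 2·P·R/(P+R) = 2·TP/(2·TP+FP+FN) = 276/(276+32+25) = 276/333 = 0.8288

0.8288


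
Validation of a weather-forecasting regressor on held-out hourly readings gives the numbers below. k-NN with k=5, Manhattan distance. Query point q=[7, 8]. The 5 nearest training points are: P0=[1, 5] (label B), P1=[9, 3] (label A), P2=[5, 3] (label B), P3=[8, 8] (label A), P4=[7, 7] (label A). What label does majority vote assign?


d(q,P0) = 9  (label B)
d(q,P1) = 7  (label A)
d(q,P2) = 7  (label B)
d(q,P3) = 1  (label A)
d(q,P4) = 1  (label A)
Votes: A=3, B=2
Majority → A

A


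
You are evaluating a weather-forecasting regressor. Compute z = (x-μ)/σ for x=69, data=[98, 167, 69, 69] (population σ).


μ = 100.75, σ = 40.0398
z = (69 - 100.75)/40.0398 = -0.793

-0.793


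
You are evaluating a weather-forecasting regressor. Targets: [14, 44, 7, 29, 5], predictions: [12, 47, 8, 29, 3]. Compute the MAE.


Absolute errors: |14-12|=2, |44-47|=3, |7-8|=1, |29-29|=0, |5-3|=2
Sum = 8
MAE = 8/5 = 8/5

8/5


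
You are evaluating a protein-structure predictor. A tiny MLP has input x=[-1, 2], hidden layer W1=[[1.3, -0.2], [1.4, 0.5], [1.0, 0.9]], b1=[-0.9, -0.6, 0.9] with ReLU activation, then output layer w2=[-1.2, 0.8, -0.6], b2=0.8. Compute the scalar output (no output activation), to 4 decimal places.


z1[0] = (1.3)·(-1) + (-0.2)·(2) - 0.9 = -2.6
z1[1] = (1.4)·(-1) + (0.5)·(2) - 0.6 = -1.0
z1[2] = (1.0)·(-1) + (0.9)·(2) + 0.9 = 1.7
h = ReLU(z1) = [0.0, 0.0, 1.7]
output = (-1.2)·(0.0) + (0.8)·(0.0) + (-0.6)·(1.7) + 0.8 = -0.22

-0.22


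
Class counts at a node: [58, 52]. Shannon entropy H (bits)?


Probabilities: [58/110, 52/110] ≈ [0.5273, 0.4727]
H = -((58/110)·log₂(58/110) + (52/110)·log₂(52/110))
  = 0.9979 bits

0.9979 bits


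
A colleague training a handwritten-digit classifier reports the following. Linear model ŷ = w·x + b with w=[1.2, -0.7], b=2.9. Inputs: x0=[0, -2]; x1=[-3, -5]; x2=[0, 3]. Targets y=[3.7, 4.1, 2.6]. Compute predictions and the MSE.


ŷ0 = (1.2)·(0) + (-0.7)·(-2) + 2.9 = 4.3
ŷ1 = (1.2)·(-3) + (-0.7)·(-5) + 2.9 = 2.8
ŷ2 = (1.2)·(0) + (-0.7)·(3) + 2.9 = 0.8
errors² = [0.36, 1.69, 3.24]
MSE = 5.2900/3 = 1.7633

1.7633


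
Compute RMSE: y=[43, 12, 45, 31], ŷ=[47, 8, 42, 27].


MSE = 57/4 = 14.25
RMSE = √(57/4) = 3.7749

3.7749


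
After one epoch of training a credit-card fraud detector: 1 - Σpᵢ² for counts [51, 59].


Probabilities: [51/110, 59/110] ≈ [0.4636, 0.5364]
Σpᵢ² = (2601 + 3481)/110² = 6082/12100
Gini = 1 - Σpᵢ² = 1 - 6082/12100 = 0.4974

0.4974


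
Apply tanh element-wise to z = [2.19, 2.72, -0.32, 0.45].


tanh(2.19) = 0.9753
tanh(2.72) = 0.9914
tanh(-0.32) = -0.3095
tanh(0.45) = 0.4219
result = [0.9753, 0.9914, -0.3095, 0.4219]

[0.9753, 0.9914, -0.3095, 0.4219]


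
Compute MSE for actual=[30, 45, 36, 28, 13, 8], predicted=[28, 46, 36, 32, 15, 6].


Squared errors: (30-28)²=4, (45-46)²=1, (36-36)²=0, (28-32)²=16, (13-15)²=4, (8-6)²=4
Sum = 29
MSE = 29/6 = 29/6

29/6


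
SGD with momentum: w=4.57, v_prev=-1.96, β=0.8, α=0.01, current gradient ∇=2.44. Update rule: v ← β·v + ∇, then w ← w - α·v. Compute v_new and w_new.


v_new = 0.8·-1.96 + 2.44 = -1.568 + 2.44 = 0.872
w_new = 4.57 - 0.01·0.872 = 4.57 - 0.00872 = 4.56128

v_new=0.872, w_new=4.56128


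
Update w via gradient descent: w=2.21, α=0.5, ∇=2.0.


w_new = w - α·∇
= 2.21 - 0.5·2.0
= 2.21 - 1
= 1.21

1.21


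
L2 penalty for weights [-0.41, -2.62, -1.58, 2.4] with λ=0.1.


‖w‖₂² = (-0.41)² + (-2.62)² + (-1.58)² + (2.4)²
     = 0.1681 + 6.8644 + 2.4964 + 5.76
     = 15.2889
λ·‖w‖₂² = 0.1·15.2889 = 1.52889

1.52889


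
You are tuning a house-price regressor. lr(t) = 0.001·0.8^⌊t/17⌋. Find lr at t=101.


n_drops = ⌊101/17⌋ = 5
lr = 0.001·0.8^5 = 0.001·0.32768 = 0.00032768

0.00032768


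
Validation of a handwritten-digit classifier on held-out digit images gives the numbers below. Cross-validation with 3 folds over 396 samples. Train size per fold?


Fold size = 396/3 = 132
Training per fold = 396 - 132 = 264

264


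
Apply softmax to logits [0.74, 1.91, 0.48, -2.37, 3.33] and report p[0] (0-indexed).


Exponentials: e^0.74=2.0959, e^1.91=6.7531, e^0.48=1.6161, e^-2.37=0.0935, e^3.33=27.9383
Sum = 38.4969
Softmax = [0.0544, 0.1754, 0.042, 0.0024, 0.7257]
p[0] = 2.0959/38.4969 = 0.0544

0.0544


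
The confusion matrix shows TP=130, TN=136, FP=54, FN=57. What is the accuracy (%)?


Accuracy = (TP+TN)/(TP+TN+FP+FN)
= (130+136)/(377)
= 266/377 = 70.56%

70.56%


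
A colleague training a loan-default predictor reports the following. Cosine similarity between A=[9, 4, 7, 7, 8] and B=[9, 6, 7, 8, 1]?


A·B = 9·9 + 4·6 + 7·7 + 7·8 + 8·1 = 218
‖A‖ = √259 = 16.0935, ‖B‖ = √231 = 15.1987
cos = 218/(√259·√231) = 218/√59829 = 0.8913

0.8913


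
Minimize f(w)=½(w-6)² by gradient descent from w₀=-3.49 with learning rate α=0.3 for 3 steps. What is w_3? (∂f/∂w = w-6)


step 1: grad = -3.49-6 = -9.49; w = -3.49 - 0.3·(-9.49) = -0.643
step 2: grad = -0.643-6 = -6.643; w = -0.643 - 0.3·(-6.643) = 1.3499
step 3: grad = 1.3499-6 = -4.6501; w = 1.3499 - 0.3·(-4.6501) = 2.74493

2.74493


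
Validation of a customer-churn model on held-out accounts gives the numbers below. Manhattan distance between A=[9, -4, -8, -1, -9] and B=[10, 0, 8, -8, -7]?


d = |9-10| + |-4-0| + |-8-8| + |-1+ 8| + |-9+ 7|
  = 1 + 4 + 16 + 7 + 2
  = 30

30


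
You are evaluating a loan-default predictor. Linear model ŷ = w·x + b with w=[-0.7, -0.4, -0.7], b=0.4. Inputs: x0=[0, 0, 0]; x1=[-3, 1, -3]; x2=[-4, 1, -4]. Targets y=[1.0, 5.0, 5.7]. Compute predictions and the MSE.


ŷ0 = (-0.7)·(0) + (-0.4)·(0) + (-0.7)·(0) + 0.4 = 0.4
ŷ1 = (-0.7)·(-3) + (-0.4)·(1) + (-0.7)·(-3) + 0.4 = 4.2
ŷ2 = (-0.7)·(-4) + (-0.4)·(1) + (-0.7)·(-4) + 0.4 = 5.6
errors² = [0.36, 0.64, 0.01]
MSE = 1.0100/3 = 0.3367

0.3367


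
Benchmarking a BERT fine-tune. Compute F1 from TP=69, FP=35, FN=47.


Precision = 69/104 = 0.6635
Recall = 69/116 = 0.5948
F1 = 2·P·R/(P+R) = 2·TP/(2·TP+FP+FN) = 138/(138+35+47) = 138/220 = 0.6273

0.6273


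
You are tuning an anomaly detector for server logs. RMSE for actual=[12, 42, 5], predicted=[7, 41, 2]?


MSE = 35/3 = 11.6667
RMSE = √(35/3) = 3.4157

3.4157


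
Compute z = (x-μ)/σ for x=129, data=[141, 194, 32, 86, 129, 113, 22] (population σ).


μ = 102.4286, σ = 56.5556
z = (129 - 102.4286)/56.5556 = 0.4698

0.4698


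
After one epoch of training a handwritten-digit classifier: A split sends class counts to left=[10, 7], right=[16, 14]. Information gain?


Parent = [26, 21], H_parent = 0.9918
H_left = 0.9774 (n=17), H_right = 0.9968 (n=30)
H_children = (17/47)·0.9774 + (30/47)·0.9968 = 0.9898
IG = 0.9918 - 0.9898 = 0.002

0.002


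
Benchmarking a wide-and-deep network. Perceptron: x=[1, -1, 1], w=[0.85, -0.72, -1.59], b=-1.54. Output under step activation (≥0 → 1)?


z = (1)·(0.85) + (-1)·(-0.72) + (1)·(-1.59) - 1.54
  = -1.56
step(z) = 0 (z<0)

0


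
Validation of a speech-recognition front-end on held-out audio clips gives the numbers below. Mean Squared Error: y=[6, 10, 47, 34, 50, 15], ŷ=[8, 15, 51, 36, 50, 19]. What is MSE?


Squared errors: (6-8)²=4, (10-15)²=25, (47-51)²=16, (34-36)²=4, (50-50)²=0, (15-19)²=16
Sum = 65
MSE = 65/6 = 65/6

65/6


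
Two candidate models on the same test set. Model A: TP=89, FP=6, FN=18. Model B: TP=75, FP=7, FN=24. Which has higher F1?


Model A: P=89/95=0.9368, R=89/107=0.8318, F1=2PR/(P+R)=2TP/(2TP+FP+FN)=178/202=0.8812
Model B: P=75/82=0.9146, R=75/99=0.7576, F1=2PR/(P+R)=2TP/(2TP+FP+FN)=150/181=0.8287
0.8812 > 0.8287 → Model A

Model A


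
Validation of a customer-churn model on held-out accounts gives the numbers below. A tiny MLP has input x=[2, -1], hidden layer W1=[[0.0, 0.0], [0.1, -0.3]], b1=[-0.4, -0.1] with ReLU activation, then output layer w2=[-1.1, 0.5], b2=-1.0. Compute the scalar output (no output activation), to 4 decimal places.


z1[0] = (0.0)·(2) + (0.0)·(-1) - 0.4 = -0.4
z1[1] = (0.1)·(2) + (-0.3)·(-1) - 0.1 = 0.4
h = ReLU(z1) = [0.0, 0.4]
output = (-1.1)·(0.0) + (0.5)·(0.4) - 1.0 = -0.8

-0.8


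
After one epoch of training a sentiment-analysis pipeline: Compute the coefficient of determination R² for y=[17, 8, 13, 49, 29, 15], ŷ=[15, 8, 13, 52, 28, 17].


ȳ = 21.8333
SS_res = Σ(y-ŷ)² = 18
SS_tot = Σ(y-ȳ)² = 1128.83
R² = 1 - SS_res/SS_tot = 1 - 0.0159 = 0.9841

0.9841


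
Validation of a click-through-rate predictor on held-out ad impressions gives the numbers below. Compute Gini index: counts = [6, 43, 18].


Probabilities: [6/67, 43/67, 18/67] ≈ [0.0896, 0.6418, 0.2687]
Σpᵢ² = (36 + 1849 + 324)/67² = 2209/4489
Gini = 1 - Σpᵢ² = 1 - 2209/4489 = 0.5079

0.5079


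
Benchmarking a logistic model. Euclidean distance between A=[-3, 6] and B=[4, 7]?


d = √((-3-4)² + (6-7)²)
  = √(49 + 1)
  = √50 = 7.0711

7.0711


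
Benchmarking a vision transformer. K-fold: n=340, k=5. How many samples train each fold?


Fold size = 340/5 = 68
Training per fold = 340 - 68 = 272

272


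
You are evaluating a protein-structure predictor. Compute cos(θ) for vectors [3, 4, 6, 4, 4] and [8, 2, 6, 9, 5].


A·B = 3·8 + 4·2 + 6·6 + 4·9 + 4·5 = 124
‖A‖ = √93 = 9.6437, ‖B‖ = √210 = 14.4914
cos = 124/(√93·√210) = 124/√19530 = 0.8873

0.8873


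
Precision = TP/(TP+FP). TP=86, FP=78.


Precision = TP/(TP+FP)
= 86/(86+78)
= 86/164 = 52.44%

52.44%


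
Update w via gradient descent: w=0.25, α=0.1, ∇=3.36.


w_new = w - α·∇
= 0.25 - 0.1·3.36
= 0.25 - 0.336
= -0.086

-0.086


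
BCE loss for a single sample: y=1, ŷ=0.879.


BCE = -[y·ln(p) + (1-y)·ln(1-p)]
= -1·ln(0.879) - 0
= -ln(0.879) = 0.129

0.129


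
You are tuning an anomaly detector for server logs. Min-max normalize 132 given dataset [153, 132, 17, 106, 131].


min=17, max=153
(132-17)/(153-17) = 115/136 = 0.8456

0.8456


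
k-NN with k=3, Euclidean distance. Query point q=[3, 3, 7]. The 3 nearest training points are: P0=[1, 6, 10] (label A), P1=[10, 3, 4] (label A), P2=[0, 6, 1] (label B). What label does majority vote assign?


d(q,P0) = 4.6904  (label A)
d(q,P1) = 7.6158  (label A)
d(q,P2) = 7.3485  (label B)
Votes: A=2, B=1
Majority → A

A


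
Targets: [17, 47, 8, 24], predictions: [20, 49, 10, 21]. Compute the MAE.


Absolute errors: |17-20|=3, |47-49|=2, |8-10|=2, |24-21|=3
Sum = 10
MAE = 10/4 = 5/2

5/2


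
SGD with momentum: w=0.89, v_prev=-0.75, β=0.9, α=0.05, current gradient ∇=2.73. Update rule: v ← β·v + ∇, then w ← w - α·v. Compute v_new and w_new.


v_new = 0.9·-0.75 + 2.73 = -0.675 + 2.73 = 2.055
w_new = 0.89 - 0.05·2.055 = 0.89 - 0.10275 = 0.78725

v_new=2.055, w_new=0.78725


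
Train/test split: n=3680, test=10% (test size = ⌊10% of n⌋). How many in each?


Test = ⌊3680·10/100⌋ = 368
Train = 3680 - 368 = 3312

Train: 3312, Test: 368


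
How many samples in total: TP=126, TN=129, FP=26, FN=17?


Total = TP + TN + FP + FN
= 126 + 129 + 26 + 17
= 298
(Predicted positive: 152, predicted negative: 146)

298


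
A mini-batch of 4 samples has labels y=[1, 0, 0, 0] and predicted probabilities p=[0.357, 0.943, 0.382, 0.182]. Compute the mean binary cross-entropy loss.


L[0] = -ln(0.357) = 1.03
L[1] = -ln(1-0.943) = -ln(0.057) = 2.8647
L[2] = -ln(1-0.382) = -ln(0.618) = 0.4813
L[3] = -ln(1-0.182) = -ln(0.818) = 0.2009
mean = (1.03 + 2.8647 + 0.4813 + 0.2009)/4 = 1.1442

1.1442


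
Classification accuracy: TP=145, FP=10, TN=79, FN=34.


Accuracy = (TP+TN)/(TP+TN+FP+FN)
= (145+79)/(268)
= 224/268 = 83.58%

83.58%


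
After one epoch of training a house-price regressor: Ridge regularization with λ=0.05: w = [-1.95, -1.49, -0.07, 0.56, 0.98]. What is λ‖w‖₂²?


‖w‖₂² = (-1.95)² + (-1.49)² + (-0.07)² + (0.56)² + (0.98)²
     = 3.8025 + 2.2201 + 0.0049 + 0.3136 + 0.9604
     = 7.3015
λ·‖w‖₂² = 0.05·7.3015 = 0.365075

0.365075


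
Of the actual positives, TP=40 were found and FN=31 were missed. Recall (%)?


Recall = TP/(TP+FN)
= 40/(40+31)
= 40/71 = 56.34%

56.34%


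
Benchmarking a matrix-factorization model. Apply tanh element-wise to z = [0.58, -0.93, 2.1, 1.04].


tanh(0.58) = 0.5227
tanh(-0.93) = -0.7306
tanh(2.1) = 0.9705
tanh(1.04) = 0.7779
result = [0.5227, -0.7306, 0.9705, 0.7779]

[0.5227, -0.7306, 0.9705, 0.7779]


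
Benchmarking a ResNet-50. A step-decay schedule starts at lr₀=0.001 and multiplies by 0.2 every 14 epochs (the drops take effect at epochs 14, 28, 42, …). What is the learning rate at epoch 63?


n_drops = ⌊63/14⌋ = 4
lr = 0.001·0.2^4 = 0.001·0.0016 = 0.0000016

0.0000016


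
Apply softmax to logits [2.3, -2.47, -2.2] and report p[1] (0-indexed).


Exponentials: e^2.3=9.9742, e^-2.47=0.0846, e^-2.2=0.1108
Sum = 10.1696
Softmax = [0.9808, 0.0083, 0.0109]
p[1] = 0.0846/10.1696 = 0.0083

0.0083


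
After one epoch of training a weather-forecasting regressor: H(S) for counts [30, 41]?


Probabilities: [30/71, 41/71] ≈ [0.4225, 0.5775]
H = -((30/71)·log₂(30/71) + (41/71)·log₂(41/71))
  = 0.9826 bits

0.9826 bits


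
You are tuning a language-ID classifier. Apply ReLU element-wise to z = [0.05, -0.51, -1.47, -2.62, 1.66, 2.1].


ReLU(0.05) = max(0, 0.05) = 0.05
ReLU(-0.51) = max(0, -0.51) = 0.0
ReLU(-1.47) = max(0, -1.47) = 0.0
ReLU(-2.62) = max(0, -2.62) = 0.0
ReLU(1.66) = max(0, 1.66) = 1.66
ReLU(2.1) = max(0, 2.1) = 2.1
result = [0.05, 0.0, 0.0, 0.0, 1.66, 2.1]

[0.05, 0.0, 0.0, 0.0, 1.66, 2.1]


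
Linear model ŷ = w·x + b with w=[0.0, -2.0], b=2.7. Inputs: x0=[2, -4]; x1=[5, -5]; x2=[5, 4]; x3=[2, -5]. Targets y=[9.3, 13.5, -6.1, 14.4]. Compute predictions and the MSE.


ŷ0 = (0.0)·(2) + (-2.0)·(-4) + 2.7 = 10.7
ŷ1 = (0.0)·(5) + (-2.0)·(-5) + 2.7 = 12.7
ŷ2 = (0.0)·(5) + (-2.0)·(4) + 2.7 = -5.3
ŷ3 = (0.0)·(2) + (-2.0)·(-5) + 2.7 = 12.7
errors² = [1.96, 0.64, 0.64, 2.89]
MSE = 6.1300/4 = 1.5325

1.5325


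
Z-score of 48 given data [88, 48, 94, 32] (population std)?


μ = 65.5, σ = 26.2059
z = (48 - 65.5)/26.2059 = -0.6678

-0.6678


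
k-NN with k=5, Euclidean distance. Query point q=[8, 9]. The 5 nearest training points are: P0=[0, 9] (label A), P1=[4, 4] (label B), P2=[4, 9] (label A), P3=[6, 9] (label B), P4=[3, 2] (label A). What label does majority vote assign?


d(q,P0) = 8.0  (label A)
d(q,P1) = 6.4031  (label B)
d(q,P2) = 4.0  (label A)
d(q,P3) = 2.0  (label B)
d(q,P4) = 8.6023  (label A)
Votes: A=3, B=2
Majority → A

A


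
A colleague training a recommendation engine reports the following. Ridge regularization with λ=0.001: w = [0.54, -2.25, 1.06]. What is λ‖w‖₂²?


‖w‖₂² = (0.54)² + (-2.25)² + (1.06)²
     = 0.2916 + 5.0625 + 1.1236
     = 6.4777
λ·‖w‖₂² = 0.001·6.4777 = 0.006478

0.006478


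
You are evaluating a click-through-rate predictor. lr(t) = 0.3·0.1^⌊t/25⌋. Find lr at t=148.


n_drops = ⌊148/25⌋ = 5
lr = 0.3·0.1^5 = 0.3·0.00001 = 0.000003

0.000003


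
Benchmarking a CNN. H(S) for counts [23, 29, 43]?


Probabilities: [23/95, 29/95, 43/95] ≈ [0.2421, 0.3053, 0.4526]
H = -((23/95)·log₂(23/95) + (29/95)·log₂(29/95) + (43/95)·log₂(43/95))
  = 1.5356 bits

1.5356 bits


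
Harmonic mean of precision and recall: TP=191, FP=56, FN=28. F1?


Precision = 191/247 = 0.7733
Recall = 191/219 = 0.8721
F1 = 2·P·R/(P+R) = 2·TP/(2·TP+FP+FN) = 382/(382+56+28) = 382/466 = 0.8197

0.8197


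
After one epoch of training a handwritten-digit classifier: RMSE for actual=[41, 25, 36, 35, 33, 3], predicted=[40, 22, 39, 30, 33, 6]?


MSE = 53/6 = 8.8333
RMSE = √(53/6) = 2.9721

2.9721


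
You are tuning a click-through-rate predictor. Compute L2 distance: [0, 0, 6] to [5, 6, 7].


d = √((0-5)² + (0-6)² + (6-7)²)
  = √(25 + 36 + 1)
  = √62 = 7.874

7.874


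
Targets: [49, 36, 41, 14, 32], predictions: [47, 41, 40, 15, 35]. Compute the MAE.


Absolute errors: |49-47|=2, |36-41|=5, |41-40|=1, |14-15|=1, |32-35|=3
Sum = 12
MAE = 12/5 = 12/5

12/5


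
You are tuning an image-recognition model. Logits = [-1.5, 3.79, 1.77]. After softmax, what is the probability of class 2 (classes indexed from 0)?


Exponentials: e^-1.5=0.2231, e^3.79=44.2564, e^1.77=5.8709
Sum = 50.3504
Softmax = [0.0044, 0.879, 0.1166]
p[2] = 5.8709/50.3504 = 0.1166

0.1166


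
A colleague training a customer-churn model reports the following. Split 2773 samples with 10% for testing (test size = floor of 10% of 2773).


Test = ⌊2773·10/100⌋ = 277
Train = 2773 - 277 = 2496

Train: 2496, Test: 277


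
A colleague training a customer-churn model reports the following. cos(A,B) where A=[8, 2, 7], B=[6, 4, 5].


A·B = 8·6 + 2·4 + 7·5 = 91
‖A‖ = √117 = 10.8167, ‖B‖ = √77 = 8.775
cos = 91/(√117·√77) = 91/√9009 = 0.9587

0.9587


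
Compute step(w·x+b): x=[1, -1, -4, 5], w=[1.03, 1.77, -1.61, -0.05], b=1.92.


z = (1)·(1.03) + (-1)·(1.77) + (-4)·(-1.61) + (5)·(-0.05) + 1.92
  = 7.37
step(z) = 1 (z≥0)

1


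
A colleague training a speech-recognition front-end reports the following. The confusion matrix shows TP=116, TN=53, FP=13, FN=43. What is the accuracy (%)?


Accuracy = (TP+TN)/(TP+TN+FP+FN)
= (116+53)/(225)
= 169/225 = 75.11%

75.11%


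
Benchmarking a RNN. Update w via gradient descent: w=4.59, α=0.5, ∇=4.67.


w_new = w - α·∇
= 4.59 - 0.5·4.67
= 4.59 - 2.335
= 2.255

2.255


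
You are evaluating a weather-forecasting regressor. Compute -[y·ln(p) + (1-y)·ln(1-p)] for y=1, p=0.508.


BCE = -[y·ln(p) + (1-y)·ln(1-p)]
= -1·ln(0.508) - 0
= -ln(0.508) = 0.6773

0.6773


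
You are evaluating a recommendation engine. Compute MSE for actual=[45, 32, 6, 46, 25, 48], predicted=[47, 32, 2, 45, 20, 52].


Squared errors: (45-47)²=4, (32-32)²=0, (6-2)²=16, (46-45)²=1, (25-20)²=25, (48-52)²=16
Sum = 62
MSE = 62/6 = 31/3

31/3


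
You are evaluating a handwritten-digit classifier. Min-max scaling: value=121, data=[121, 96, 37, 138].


min=37, max=138
(121-37)/(138-37) = 84/101 = 0.8317

0.8317


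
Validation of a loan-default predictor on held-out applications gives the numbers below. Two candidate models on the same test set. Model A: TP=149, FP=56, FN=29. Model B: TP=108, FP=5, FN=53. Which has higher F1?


Model A: P=149/205=0.7268, R=149/178=0.8371, F1=2PR/(P+R)=2TP/(2TP+FP+FN)=298/383=0.7781
Model B: P=108/113=0.9558, R=108/161=0.6708, F1=2PR/(P+R)=2TP/(2TP+FP+FN)=216/274=0.7883
0.7781 < 0.7883 → Model B

Model B


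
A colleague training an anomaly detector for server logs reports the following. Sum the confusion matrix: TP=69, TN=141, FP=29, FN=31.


Total = TP + TN + FP + FN
= 69 + 141 + 29 + 31
= 270
(Predicted positive: 98, predicted negative: 172)

270


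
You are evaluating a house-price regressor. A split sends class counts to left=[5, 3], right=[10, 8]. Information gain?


Parent = [15, 11], H_parent = 0.9829
H_left = 0.9544 (n=8), H_right = 0.9911 (n=18)
H_children = (8/26)·0.9544 + (18/26)·0.9911 = 0.9798
IG = 0.9829 - 0.9798 = 0.0031

0.0031


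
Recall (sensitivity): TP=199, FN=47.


Recall = TP/(TP+FN)
= 199/(199+47)
= 199/246 = 80.89%

80.89%


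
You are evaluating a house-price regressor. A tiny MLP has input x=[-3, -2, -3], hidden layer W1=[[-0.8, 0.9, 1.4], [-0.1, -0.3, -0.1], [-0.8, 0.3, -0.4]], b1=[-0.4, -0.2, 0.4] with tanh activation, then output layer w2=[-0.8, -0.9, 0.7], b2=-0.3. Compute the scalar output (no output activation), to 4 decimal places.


z1[0] = (-0.8)·(-3) + (0.9)·(-2) + (1.4)·(-3) - 0.4 = -4.0
z1[1] = (-0.1)·(-3) + (-0.3)·(-2) + (-0.1)·(-3) - 0.2 = 1.0
z1[2] = (-0.8)·(-3) + (0.3)·(-2) + (-0.4)·(-3) + 0.4 = 3.4
h = tanh(z1) = [-0.9993, 0.7616, 0.9978]
output = (-0.8)·(-0.9993) + (-0.9)·(0.7616) + (0.7)·(0.9978) - 0.3 = 0.5125

0.5125


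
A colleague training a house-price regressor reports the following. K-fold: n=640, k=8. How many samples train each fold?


Fold size = 640/8 = 80
Training per fold = 640 - 80 = 560

560


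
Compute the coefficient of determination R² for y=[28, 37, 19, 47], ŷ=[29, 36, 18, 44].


ȳ = 32.75
SS_res = Σ(y-ŷ)² = 12
SS_tot = Σ(y-ȳ)² = 432.75
R² = 1 - SS_res/SS_tot = 1 - 0.0277 = 0.9723

0.9723


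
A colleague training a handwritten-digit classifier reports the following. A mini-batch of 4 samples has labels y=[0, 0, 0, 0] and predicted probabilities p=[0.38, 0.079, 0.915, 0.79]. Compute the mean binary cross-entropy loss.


L[0] = -ln(1-0.38) = -ln(0.62) = 0.478
L[1] = -ln(1-0.079) = -ln(0.921) = 0.0823
L[2] = -ln(1-0.915) = -ln(0.085) = 2.4651
L[3] = -ln(1-0.79) = -ln(0.21) = 1.5606
mean = (0.478 + 0.0823 + 2.4651 + 1.5606)/4 = 1.1465

1.1465


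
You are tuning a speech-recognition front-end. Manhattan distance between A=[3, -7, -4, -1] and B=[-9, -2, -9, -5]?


d = |3+ 9| + |-7+ 2| + |-4+ 9| + |-1+ 5|
  = 12 + 5 + 5 + 4
  = 26

26


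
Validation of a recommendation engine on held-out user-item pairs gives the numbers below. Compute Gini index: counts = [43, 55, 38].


Probabilities: [43/136, 55/136, 38/136] ≈ [0.3162, 0.4044, 0.2794]
Σpᵢ² = (1849 + 3025 + 1444)/136² = 6318/18496
Gini = 1 - Σpᵢ² = 1 - 6318/18496 = 0.6584

0.6584


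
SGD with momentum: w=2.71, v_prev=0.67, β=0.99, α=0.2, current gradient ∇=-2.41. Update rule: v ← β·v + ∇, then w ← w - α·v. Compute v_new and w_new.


v_new = 0.99·0.67 - 2.41 = 0.6633 - 2.41 = -1.7467
w_new = 2.71 - 0.2·-1.7467 = 2.71 + 0.34934 = 3.05934

v_new=-1.7467, w_new=3.05934


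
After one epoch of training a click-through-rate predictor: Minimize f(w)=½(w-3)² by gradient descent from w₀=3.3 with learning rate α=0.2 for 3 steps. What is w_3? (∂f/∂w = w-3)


step 1: grad = 3.3-3 = 0.3; w = 3.3 - 0.2·(0.3) = 3.24
step 2: grad = 3.24-3 = 0.24; w = 3.24 - 0.2·(0.24) = 3.192
step 3: grad = 3.192-3 = 0.192; w = 3.192 - 0.2·(0.192) = 3.1536

3.1536


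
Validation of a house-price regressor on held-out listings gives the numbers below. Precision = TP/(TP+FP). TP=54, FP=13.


Precision = TP/(TP+FP)
= 54/(54+13)
= 54/67 = 80.6%

80.6%


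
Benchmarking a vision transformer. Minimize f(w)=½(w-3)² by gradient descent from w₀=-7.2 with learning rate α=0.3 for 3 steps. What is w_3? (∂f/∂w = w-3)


step 1: grad = -7.2-3 = -10.2; w = -7.2 - 0.3·(-10.2) = -4.14
step 2: grad = -4.14-3 = -7.14; w = -4.14 - 0.3·(-7.14) = -1.998
step 3: grad = -1.998-3 = -4.998; w = -1.998 - 0.3·(-4.998) = -0.4986

-0.4986


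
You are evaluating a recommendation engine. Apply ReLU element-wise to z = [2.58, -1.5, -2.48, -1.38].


ReLU(2.58) = max(0, 2.58) = 2.58
ReLU(-1.5) = max(0, -1.5) = 0.0
ReLU(-2.48) = max(0, -2.48) = 0.0
ReLU(-1.38) = max(0, -1.38) = 0.0
result = [2.58, 0.0, 0.0, 0.0]

[2.58, 0.0, 0.0, 0.0]
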